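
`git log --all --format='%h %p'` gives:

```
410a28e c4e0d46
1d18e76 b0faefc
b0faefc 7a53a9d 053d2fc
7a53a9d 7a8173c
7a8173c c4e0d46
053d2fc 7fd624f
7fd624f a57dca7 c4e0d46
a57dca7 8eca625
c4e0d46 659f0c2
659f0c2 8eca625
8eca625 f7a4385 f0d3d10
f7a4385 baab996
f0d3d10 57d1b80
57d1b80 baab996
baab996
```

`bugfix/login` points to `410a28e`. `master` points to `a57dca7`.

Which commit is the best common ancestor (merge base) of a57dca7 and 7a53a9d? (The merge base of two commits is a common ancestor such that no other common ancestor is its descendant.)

Ancestors of a57dca7: {57d1b80, 8eca625, a57dca7, baab996, f0d3d10, f7a4385}.
Ancestors of 7a53a9d: {57d1b80, 659f0c2, 7a53a9d, 7a8173c, 8eca625, baab996, c4e0d46, f0d3d10, f7a4385}.
Common ancestors: {57d1b80, 8eca625, baab996, f0d3d10, f7a4385}.
Among these, 8eca625 is not an ancestor of any other common ancestor — it is the merge base.

8eca625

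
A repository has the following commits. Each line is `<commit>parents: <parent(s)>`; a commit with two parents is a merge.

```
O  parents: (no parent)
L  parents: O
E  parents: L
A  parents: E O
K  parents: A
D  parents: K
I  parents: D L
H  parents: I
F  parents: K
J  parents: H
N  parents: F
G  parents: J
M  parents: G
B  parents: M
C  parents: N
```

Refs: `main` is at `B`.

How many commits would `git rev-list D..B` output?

6

Reachable from B: {A, B, D, E, G, H, I, J, K, L, M, O}.
Reachable from D: {A, D, E, K, L, O}.
In B's history but not D's: {B, G, H, I, J, M} — 6 commits.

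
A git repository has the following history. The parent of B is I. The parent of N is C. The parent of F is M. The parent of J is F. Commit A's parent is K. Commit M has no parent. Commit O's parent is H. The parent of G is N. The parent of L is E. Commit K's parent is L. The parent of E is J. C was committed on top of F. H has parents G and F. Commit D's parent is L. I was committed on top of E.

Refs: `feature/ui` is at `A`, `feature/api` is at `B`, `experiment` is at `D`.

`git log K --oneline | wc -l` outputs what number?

Walking parent pointers from K: reachable set = {E, F, J, K, L, M}.
That is 6 commits.

6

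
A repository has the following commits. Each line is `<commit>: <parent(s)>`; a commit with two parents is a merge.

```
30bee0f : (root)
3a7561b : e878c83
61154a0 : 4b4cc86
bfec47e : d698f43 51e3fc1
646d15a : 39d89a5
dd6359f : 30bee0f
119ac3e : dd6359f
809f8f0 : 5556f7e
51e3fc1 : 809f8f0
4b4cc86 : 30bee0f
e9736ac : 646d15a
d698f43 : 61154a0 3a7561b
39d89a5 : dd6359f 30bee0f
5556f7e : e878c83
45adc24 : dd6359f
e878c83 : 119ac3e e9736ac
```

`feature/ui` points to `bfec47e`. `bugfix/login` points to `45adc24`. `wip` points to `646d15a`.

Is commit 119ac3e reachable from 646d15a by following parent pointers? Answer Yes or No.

No

Ancestors of 646d15a: {30bee0f, 39d89a5, 646d15a, dd6359f}.
119ac3e is not in that set, so it is not an ancestor of 646d15a.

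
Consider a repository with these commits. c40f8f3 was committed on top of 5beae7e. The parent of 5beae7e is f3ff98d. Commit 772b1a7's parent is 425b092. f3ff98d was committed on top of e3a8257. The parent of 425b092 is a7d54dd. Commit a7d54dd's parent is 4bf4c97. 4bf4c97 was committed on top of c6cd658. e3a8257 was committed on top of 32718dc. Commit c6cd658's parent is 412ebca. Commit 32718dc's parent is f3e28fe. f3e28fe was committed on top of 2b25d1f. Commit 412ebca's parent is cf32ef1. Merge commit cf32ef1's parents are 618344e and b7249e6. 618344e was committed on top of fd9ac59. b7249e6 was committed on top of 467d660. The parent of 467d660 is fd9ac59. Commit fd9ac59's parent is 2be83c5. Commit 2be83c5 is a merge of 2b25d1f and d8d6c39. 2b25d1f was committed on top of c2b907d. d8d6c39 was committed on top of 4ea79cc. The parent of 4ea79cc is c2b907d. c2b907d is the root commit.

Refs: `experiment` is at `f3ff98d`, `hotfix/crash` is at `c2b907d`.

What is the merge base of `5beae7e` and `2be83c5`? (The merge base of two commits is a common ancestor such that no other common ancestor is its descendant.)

Ancestors of 5beae7e: {2b25d1f, 32718dc, 5beae7e, c2b907d, e3a8257, f3e28fe, f3ff98d}.
Ancestors of 2be83c5: {2b25d1f, 2be83c5, 4ea79cc, c2b907d, d8d6c39}.
Common ancestors: {2b25d1f, c2b907d}.
Among these, 2b25d1f is not an ancestor of any other common ancestor — it is the merge base.

2b25d1f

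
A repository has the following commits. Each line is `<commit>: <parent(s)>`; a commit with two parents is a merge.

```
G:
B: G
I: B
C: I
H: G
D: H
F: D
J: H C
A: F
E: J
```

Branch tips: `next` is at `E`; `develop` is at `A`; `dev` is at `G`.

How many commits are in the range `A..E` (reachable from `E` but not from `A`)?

5

Reachable from E: {B, C, E, G, H, I, J}.
Reachable from A: {A, D, F, G, H}.
In E's history but not A's: {B, C, E, I, J} — 5 commits.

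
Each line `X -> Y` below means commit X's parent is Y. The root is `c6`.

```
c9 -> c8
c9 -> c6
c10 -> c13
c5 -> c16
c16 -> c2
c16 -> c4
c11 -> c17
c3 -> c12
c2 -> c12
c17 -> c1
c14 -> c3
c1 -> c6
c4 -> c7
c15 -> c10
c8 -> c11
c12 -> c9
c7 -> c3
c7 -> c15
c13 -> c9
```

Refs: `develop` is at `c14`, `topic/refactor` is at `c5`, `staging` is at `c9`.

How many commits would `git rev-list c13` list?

7

Walking parent pointers from c13: reachable set = {c1, c11, c13, c17, c6, c8, c9}.
That is 7 commits.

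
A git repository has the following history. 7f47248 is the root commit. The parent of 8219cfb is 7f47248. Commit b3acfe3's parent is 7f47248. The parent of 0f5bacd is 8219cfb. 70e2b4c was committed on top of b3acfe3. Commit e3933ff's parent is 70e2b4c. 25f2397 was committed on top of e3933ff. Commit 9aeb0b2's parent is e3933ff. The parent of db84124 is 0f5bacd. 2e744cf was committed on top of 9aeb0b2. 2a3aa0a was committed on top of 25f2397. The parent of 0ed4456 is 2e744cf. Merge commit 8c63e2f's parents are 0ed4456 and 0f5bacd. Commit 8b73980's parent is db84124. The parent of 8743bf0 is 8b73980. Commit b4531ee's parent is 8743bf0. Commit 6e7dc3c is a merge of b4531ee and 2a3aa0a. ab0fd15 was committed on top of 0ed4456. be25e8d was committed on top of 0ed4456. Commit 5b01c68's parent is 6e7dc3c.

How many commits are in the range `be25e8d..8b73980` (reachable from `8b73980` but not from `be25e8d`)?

Reachable from 8b73980: {0f5bacd, 7f47248, 8219cfb, 8b73980, db84124}.
Reachable from be25e8d: {0ed4456, 2e744cf, 70e2b4c, 7f47248, 9aeb0b2, b3acfe3, be25e8d, e3933ff}.
In 8b73980's history but not be25e8d's: {0f5bacd, 8219cfb, 8b73980, db84124} — 4 commits.

4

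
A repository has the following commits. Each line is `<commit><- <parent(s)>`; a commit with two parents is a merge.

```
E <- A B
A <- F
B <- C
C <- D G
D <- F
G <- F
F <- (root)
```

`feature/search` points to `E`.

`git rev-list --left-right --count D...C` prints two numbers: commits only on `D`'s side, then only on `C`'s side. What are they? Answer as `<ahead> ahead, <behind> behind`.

0 ahead, 2 behind

Reachable from D: {D, F}.
Reachable from C: {C, D, F, G}.
Only in D's history (ahead): {} — 0.
Only in C's history (behind): {C, G} — 2.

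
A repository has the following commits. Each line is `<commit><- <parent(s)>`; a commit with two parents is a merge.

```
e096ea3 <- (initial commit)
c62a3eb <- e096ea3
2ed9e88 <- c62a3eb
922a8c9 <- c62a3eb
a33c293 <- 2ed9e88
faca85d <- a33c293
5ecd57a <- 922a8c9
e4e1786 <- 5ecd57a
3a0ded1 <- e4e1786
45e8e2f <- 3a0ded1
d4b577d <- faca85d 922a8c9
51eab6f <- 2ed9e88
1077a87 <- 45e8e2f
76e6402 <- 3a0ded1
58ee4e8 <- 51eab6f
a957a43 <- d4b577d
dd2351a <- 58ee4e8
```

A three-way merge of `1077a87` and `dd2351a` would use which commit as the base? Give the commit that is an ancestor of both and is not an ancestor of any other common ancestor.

Ancestors of 1077a87: {1077a87, 3a0ded1, 45e8e2f, 5ecd57a, 922a8c9, c62a3eb, e096ea3, e4e1786}.
Ancestors of dd2351a: {2ed9e88, 51eab6f, 58ee4e8, c62a3eb, dd2351a, e096ea3}.
Common ancestors: {c62a3eb, e096ea3}.
Among these, c62a3eb is not an ancestor of any other common ancestor — it is the merge base.

c62a3eb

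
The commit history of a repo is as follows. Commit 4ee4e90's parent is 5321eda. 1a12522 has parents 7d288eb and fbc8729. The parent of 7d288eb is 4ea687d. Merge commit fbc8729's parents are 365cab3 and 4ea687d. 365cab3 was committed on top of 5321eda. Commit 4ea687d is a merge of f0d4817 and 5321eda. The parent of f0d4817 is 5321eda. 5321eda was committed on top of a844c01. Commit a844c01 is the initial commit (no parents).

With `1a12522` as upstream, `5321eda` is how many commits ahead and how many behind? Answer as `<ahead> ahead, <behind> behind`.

0 ahead, 6 behind

Reachable from 5321eda: {5321eda, a844c01}.
Reachable from 1a12522: {1a12522, 365cab3, 4ea687d, 5321eda, 7d288eb, a844c01, f0d4817, fbc8729}.
Only in 5321eda's history (ahead): {} — 0.
Only in 1a12522's history (behind): {1a12522, 365cab3, 4ea687d, 7d288eb, f0d4817, fbc8729} — 6.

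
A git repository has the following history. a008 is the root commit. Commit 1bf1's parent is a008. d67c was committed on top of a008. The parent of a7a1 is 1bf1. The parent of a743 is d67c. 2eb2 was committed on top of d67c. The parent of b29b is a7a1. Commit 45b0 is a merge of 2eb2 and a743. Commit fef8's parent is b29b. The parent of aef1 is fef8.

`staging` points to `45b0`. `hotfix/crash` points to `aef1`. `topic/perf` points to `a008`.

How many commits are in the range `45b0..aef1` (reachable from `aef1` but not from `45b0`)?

Reachable from aef1: {1bf1, a008, a7a1, aef1, b29b, fef8}.
Reachable from 45b0: {2eb2, 45b0, a008, a743, d67c}.
In aef1's history but not 45b0's: {1bf1, a7a1, aef1, b29b, fef8} — 5 commits.

5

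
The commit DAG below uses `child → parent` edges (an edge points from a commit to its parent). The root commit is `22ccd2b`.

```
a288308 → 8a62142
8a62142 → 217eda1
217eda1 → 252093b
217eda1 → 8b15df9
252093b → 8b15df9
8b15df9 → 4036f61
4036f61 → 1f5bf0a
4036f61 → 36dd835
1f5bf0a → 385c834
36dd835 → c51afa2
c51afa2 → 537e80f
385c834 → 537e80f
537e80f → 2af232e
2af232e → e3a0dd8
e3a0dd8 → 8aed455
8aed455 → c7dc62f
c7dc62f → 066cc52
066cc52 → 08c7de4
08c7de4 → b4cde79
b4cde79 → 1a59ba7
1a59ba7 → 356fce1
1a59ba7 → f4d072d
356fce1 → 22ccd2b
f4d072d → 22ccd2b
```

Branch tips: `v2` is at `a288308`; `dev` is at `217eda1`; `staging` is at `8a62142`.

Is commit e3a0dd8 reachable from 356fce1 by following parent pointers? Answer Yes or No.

Ancestors of 356fce1: {22ccd2b, 356fce1}.
e3a0dd8 is not in that set, so it is not an ancestor of 356fce1.

No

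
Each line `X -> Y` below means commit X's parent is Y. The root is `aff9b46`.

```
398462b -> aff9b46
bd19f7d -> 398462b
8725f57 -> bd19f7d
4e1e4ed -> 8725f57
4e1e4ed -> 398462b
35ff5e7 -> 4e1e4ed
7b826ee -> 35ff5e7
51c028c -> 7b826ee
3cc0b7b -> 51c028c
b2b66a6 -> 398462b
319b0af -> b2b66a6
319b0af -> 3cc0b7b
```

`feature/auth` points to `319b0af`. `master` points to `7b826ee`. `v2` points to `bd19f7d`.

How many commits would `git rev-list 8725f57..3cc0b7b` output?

5

Reachable from 3cc0b7b: {35ff5e7, 398462b, 3cc0b7b, 4e1e4ed, 51c028c, 7b826ee, 8725f57, aff9b46, bd19f7d}.
Reachable from 8725f57: {398462b, 8725f57, aff9b46, bd19f7d}.
In 3cc0b7b's history but not 8725f57's: {35ff5e7, 3cc0b7b, 4e1e4ed, 51c028c, 7b826ee} — 5 commits.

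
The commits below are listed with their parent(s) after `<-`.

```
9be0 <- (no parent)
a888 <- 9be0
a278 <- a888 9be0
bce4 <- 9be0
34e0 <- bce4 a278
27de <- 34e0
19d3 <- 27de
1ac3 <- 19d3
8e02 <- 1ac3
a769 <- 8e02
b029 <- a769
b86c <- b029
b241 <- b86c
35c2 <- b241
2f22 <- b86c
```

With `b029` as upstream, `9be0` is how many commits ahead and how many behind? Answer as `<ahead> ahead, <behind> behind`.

Reachable from 9be0: {9be0}.
Reachable from b029: {19d3, 1ac3, 27de, 34e0, 8e02, 9be0, a278, a769, a888, b029, bce4}.
Only in 9be0's history (ahead): {} — 0.
Only in b029's history (behind): {19d3, 1ac3, 27de, 34e0, 8e02, a278, a769, a888, b029, bce4} — 10.

0 ahead, 10 behind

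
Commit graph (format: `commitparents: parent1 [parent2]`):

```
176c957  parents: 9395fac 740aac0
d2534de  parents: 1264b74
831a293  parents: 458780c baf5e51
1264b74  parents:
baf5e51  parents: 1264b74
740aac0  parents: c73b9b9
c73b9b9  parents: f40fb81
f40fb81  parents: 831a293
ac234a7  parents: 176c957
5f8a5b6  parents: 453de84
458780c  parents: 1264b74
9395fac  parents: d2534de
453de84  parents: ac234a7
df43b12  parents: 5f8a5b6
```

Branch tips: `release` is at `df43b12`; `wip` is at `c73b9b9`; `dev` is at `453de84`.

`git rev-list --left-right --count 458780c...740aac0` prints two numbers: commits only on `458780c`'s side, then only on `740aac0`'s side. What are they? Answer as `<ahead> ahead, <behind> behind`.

0 ahead, 5 behind

Reachable from 458780c: {1264b74, 458780c}.
Reachable from 740aac0: {1264b74, 458780c, 740aac0, 831a293, baf5e51, c73b9b9, f40fb81}.
Only in 458780c's history (ahead): {} — 0.
Only in 740aac0's history (behind): {740aac0, 831a293, baf5e51, c73b9b9, f40fb81} — 5.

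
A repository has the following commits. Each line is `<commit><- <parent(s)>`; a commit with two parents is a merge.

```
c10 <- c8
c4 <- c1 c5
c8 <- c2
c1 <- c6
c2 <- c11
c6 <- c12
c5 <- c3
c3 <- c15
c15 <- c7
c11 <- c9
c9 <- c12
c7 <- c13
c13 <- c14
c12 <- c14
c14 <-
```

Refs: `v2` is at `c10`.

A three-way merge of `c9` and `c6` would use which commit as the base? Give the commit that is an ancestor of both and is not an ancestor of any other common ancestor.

Ancestors of c9: {c12, c14, c9}.
Ancestors of c6: {c12, c14, c6}.
Common ancestors: {c12, c14}.
Among these, c12 is not an ancestor of any other common ancestor — it is the merge base.

c12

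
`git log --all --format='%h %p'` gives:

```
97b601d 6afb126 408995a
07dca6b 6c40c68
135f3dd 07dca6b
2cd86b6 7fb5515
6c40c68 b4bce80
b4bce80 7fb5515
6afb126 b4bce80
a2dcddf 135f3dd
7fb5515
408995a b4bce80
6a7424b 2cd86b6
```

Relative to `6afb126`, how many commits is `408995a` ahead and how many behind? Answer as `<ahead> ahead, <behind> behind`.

1 ahead, 1 behind

Reachable from 408995a: {408995a, 7fb5515, b4bce80}.
Reachable from 6afb126: {6afb126, 7fb5515, b4bce80}.
Only in 408995a's history (ahead): {408995a} — 1.
Only in 6afb126's history (behind): {6afb126} — 1.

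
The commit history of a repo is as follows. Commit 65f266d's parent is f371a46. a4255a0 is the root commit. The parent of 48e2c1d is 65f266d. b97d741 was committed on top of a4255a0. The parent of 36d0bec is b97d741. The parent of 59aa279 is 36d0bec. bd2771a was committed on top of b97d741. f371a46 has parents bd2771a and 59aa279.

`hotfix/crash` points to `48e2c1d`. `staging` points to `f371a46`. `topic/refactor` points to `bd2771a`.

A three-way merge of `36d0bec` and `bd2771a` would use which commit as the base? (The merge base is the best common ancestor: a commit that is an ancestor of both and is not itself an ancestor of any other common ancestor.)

Ancestors of 36d0bec: {36d0bec, a4255a0, b97d741}.
Ancestors of bd2771a: {a4255a0, b97d741, bd2771a}.
Common ancestors: {a4255a0, b97d741}.
Among these, b97d741 is not an ancestor of any other common ancestor — it is the merge base.

b97d741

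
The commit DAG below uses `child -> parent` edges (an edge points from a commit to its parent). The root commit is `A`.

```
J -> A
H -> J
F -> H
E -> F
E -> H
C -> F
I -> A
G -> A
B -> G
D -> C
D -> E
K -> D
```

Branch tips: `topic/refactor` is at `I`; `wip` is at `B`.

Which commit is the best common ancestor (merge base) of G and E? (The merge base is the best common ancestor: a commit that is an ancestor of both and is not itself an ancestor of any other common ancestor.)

Ancestors of G: {A, G}.
Ancestors of E: {A, E, F, H, J}.
Common ancestors: {A}.
The only common ancestor is A, so it is the merge base.

A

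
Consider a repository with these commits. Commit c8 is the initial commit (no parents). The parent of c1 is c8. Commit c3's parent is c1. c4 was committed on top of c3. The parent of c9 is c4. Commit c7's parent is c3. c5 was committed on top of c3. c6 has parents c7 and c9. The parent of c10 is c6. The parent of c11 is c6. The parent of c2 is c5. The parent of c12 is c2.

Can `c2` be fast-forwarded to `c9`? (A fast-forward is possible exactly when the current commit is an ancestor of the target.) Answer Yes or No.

A fast-forward from c2 to c9 is possible iff c2 is an ancestor of c9.
Ancestors of c9: {c1, c3, c4, c8, c9}.
c2 is not among them, so fast-forward is not possible.

No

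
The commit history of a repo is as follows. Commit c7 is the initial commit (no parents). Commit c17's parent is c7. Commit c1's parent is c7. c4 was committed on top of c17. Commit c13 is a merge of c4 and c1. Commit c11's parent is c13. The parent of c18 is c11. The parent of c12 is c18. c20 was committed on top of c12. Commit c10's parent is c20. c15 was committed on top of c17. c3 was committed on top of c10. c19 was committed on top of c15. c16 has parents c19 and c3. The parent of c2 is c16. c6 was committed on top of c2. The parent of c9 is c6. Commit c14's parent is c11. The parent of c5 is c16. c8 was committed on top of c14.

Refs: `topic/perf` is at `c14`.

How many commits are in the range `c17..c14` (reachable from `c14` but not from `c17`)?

Reachable from c14: {c1, c11, c13, c14, c17, c4, c7}.
Reachable from c17: {c17, c7}.
In c14's history but not c17's: {c1, c11, c13, c14, c4} — 5 commits.

5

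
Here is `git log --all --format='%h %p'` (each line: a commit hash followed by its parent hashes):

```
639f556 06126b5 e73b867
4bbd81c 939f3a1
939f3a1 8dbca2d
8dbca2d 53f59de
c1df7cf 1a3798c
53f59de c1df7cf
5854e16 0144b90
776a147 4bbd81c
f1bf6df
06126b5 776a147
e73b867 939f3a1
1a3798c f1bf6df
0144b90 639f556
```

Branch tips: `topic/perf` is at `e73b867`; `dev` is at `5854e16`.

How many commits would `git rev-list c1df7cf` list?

3

Walking parent pointers from c1df7cf: reachable set = {1a3798c, c1df7cf, f1bf6df}.
That is 3 commits.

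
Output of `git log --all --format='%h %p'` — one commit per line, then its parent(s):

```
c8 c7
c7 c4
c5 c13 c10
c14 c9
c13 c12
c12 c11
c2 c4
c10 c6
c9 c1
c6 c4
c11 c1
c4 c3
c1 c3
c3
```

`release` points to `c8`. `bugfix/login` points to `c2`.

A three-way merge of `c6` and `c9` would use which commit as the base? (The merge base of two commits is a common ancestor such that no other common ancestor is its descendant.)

c3

Ancestors of c6: {c3, c4, c6}.
Ancestors of c9: {c1, c3, c9}.
Common ancestors: {c3}.
The only common ancestor is c3, so it is the merge base.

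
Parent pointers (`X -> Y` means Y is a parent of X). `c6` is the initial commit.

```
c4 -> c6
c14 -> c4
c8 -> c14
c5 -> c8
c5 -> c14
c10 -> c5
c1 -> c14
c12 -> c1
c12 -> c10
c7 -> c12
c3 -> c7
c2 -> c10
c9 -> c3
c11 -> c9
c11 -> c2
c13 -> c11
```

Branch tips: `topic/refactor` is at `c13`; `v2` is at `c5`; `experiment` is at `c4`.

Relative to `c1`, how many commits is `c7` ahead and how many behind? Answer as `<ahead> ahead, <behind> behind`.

5 ahead, 0 behind

Reachable from c7: {c1, c10, c12, c14, c4, c5, c6, c7, c8}.
Reachable from c1: {c1, c14, c4, c6}.
Only in c7's history (ahead): {c10, c12, c5, c7, c8} — 5.
Only in c1's history (behind): {} — 0.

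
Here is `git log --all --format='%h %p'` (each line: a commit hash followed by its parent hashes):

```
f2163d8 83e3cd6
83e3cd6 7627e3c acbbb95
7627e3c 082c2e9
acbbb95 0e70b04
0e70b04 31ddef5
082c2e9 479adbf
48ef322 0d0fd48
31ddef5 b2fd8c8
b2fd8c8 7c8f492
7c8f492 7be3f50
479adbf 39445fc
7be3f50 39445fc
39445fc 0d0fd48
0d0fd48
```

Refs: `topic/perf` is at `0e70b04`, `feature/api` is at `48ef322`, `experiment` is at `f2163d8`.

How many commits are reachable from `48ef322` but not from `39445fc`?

Reachable from 48ef322: {0d0fd48, 48ef322}.
Reachable from 39445fc: {0d0fd48, 39445fc}.
In 48ef322's history but not 39445fc's: {48ef322} — 1 commit.

1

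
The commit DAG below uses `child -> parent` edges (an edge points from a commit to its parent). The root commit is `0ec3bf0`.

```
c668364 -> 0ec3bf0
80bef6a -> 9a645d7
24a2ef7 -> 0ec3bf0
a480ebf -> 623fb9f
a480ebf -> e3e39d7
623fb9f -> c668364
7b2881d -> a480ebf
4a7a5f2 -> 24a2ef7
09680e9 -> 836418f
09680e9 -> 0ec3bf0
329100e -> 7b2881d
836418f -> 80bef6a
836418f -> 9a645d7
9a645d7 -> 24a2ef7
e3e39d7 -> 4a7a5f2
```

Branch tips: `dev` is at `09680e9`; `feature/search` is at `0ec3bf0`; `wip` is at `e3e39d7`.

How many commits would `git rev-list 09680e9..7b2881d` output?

6

Reachable from 7b2881d: {0ec3bf0, 24a2ef7, 4a7a5f2, 623fb9f, 7b2881d, a480ebf, c668364, e3e39d7}.
Reachable from 09680e9: {09680e9, 0ec3bf0, 24a2ef7, 80bef6a, 836418f, 9a645d7}.
In 7b2881d's history but not 09680e9's: {4a7a5f2, 623fb9f, 7b2881d, a480ebf, c668364, e3e39d7} — 6 commits.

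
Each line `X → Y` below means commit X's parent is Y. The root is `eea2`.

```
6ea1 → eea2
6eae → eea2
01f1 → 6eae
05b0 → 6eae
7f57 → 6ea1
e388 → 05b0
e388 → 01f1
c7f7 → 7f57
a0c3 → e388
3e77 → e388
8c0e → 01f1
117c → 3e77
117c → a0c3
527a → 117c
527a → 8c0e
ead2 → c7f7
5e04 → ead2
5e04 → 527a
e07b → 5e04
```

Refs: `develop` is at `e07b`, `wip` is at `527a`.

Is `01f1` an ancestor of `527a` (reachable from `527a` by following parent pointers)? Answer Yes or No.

Yes

Ancestors of 527a (commits reachable by following parents): {01f1, 05b0, 117c, 3e77, 527a, 6eae, 8c0e, a0c3, e388, eea2}.
01f1 is in that set, so it is an ancestor of 527a.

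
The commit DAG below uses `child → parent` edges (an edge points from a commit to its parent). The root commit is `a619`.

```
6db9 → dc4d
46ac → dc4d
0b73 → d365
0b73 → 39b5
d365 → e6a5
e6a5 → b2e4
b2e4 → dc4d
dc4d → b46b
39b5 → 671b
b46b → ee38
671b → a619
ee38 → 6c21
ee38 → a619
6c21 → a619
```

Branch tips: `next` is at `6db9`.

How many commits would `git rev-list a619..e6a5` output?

Reachable from e6a5: {6c21, a619, b2e4, b46b, dc4d, e6a5, ee38}.
Reachable from a619: {a619}.
In e6a5's history but not a619's: {6c21, b2e4, b46b, dc4d, e6a5, ee38} — 6 commits.

6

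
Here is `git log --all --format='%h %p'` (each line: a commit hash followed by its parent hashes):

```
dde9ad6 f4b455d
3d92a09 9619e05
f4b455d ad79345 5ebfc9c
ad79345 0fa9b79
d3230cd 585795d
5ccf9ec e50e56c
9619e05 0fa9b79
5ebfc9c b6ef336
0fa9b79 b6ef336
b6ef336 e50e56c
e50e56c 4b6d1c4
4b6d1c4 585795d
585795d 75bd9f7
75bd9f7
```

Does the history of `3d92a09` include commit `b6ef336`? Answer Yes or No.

Yes

Ancestors of 3d92a09 (commits reachable by following parents): {0fa9b79, 3d92a09, 4b6d1c4, 585795d, 75bd9f7, 9619e05, b6ef336, e50e56c}.
b6ef336 is in that set, so it is an ancestor of 3d92a09.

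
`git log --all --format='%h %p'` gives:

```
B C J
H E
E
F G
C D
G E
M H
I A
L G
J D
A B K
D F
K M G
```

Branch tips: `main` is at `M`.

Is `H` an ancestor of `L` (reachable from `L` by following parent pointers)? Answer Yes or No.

No

Ancestors of L: {E, G, L}.
H is not in that set, so it is not an ancestor of L.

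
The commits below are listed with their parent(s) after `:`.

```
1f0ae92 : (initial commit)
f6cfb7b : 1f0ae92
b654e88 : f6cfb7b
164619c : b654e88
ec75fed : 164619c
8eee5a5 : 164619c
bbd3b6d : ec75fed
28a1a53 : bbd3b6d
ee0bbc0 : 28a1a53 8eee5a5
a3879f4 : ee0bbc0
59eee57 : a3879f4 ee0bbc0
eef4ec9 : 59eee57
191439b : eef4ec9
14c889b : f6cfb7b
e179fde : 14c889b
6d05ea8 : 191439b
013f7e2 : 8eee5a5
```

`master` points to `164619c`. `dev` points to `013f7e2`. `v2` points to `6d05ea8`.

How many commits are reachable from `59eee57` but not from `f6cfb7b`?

Reachable from 59eee57: {164619c, 1f0ae92, 28a1a53, 59eee57, 8eee5a5, a3879f4, b654e88, bbd3b6d, ec75fed, ee0bbc0, f6cfb7b}.
Reachable from f6cfb7b: {1f0ae92, f6cfb7b}.
In 59eee57's history but not f6cfb7b's: {164619c, 28a1a53, 59eee57, 8eee5a5, a3879f4, b654e88, bbd3b6d, ec75fed, ee0bbc0} — 9 commits.

9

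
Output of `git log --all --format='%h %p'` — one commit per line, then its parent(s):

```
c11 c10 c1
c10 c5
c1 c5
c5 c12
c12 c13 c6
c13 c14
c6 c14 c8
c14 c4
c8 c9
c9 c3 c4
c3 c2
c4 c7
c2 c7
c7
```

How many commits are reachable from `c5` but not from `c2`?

9

Reachable from c5: {c12, c13, c14, c2, c3, c4, c5, c6, c7, c8, c9}.
Reachable from c2: {c2, c7}.
In c5's history but not c2's: {c12, c13, c14, c3, c4, c5, c6, c8, c9} — 9 commits.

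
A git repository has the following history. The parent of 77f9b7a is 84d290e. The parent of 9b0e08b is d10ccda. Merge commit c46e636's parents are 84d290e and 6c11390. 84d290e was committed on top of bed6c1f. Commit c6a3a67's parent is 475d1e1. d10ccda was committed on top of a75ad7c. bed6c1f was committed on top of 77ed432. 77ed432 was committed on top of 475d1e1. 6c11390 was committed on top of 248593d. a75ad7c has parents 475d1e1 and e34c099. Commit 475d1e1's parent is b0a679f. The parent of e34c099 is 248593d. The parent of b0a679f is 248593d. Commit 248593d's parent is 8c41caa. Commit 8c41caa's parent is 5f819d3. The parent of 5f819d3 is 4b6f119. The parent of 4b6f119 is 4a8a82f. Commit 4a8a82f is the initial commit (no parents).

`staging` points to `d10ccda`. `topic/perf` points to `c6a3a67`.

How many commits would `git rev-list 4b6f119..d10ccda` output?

Reachable from d10ccda: {248593d, 475d1e1, 4a8a82f, 4b6f119, 5f819d3, 8c41caa, a75ad7c, b0a679f, d10ccda, e34c099}.
Reachable from 4b6f119: {4a8a82f, 4b6f119}.
In d10ccda's history but not 4b6f119's: {248593d, 475d1e1, 5f819d3, 8c41caa, a75ad7c, b0a679f, d10ccda, e34c099} — 8 commits.

8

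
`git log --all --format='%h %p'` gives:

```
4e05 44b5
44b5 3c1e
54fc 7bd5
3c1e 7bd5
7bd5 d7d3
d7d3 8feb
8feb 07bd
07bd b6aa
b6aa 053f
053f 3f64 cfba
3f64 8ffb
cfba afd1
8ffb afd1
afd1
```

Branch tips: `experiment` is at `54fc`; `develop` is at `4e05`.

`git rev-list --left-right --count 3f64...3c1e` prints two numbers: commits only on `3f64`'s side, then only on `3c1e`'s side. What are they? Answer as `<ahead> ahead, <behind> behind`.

0 ahead, 8 behind

Reachable from 3f64: {3f64, 8ffb, afd1}.
Reachable from 3c1e: {053f, 07bd, 3c1e, 3f64, 7bd5, 8feb, 8ffb, afd1, b6aa, cfba, d7d3}.
Only in 3f64's history (ahead): {} — 0.
Only in 3c1e's history (behind): {053f, 07bd, 3c1e, 7bd5, 8feb, b6aa, cfba, d7d3} — 8.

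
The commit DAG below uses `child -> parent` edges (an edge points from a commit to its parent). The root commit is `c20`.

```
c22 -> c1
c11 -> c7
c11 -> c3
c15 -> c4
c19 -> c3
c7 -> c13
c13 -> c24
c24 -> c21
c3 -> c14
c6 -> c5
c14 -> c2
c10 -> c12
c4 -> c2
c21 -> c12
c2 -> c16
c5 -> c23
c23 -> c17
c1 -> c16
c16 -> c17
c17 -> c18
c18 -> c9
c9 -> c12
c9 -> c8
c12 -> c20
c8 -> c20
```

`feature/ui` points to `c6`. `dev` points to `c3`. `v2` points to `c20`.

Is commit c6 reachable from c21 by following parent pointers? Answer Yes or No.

Ancestors of c21: {c12, c20, c21}.
c6 is not in that set, so it is not an ancestor of c21.

No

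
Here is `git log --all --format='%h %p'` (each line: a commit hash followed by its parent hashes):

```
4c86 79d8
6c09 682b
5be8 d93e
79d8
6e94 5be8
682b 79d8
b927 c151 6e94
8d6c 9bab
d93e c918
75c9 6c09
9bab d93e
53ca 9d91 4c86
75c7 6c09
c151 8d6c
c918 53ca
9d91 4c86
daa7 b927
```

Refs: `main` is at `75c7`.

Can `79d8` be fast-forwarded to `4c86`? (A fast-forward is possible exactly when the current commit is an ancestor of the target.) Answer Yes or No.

A fast-forward from 79d8 to 4c86 is possible iff 79d8 is an ancestor of 4c86.
Ancestors of 4c86: {4c86, 79d8}.
79d8 is among them, so fast-forward is possible.

Yes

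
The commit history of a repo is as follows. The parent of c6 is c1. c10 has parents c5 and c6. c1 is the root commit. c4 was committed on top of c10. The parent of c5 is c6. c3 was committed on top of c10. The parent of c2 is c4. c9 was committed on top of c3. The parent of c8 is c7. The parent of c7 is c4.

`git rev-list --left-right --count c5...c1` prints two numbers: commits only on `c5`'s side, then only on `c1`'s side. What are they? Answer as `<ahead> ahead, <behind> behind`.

Reachable from c5: {c1, c5, c6}.
Reachable from c1: {c1}.
Only in c5's history (ahead): {c5, c6} — 2.
Only in c1's history (behind): {} — 0.

2 ahead, 0 behind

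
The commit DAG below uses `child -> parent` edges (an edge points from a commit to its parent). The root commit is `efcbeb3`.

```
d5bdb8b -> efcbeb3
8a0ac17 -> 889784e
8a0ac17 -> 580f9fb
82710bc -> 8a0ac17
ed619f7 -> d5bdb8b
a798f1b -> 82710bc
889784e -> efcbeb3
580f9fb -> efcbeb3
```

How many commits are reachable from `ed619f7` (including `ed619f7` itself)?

Walking parent pointers from ed619f7: reachable set = {d5bdb8b, ed619f7, efcbeb3}.
That is 3 commits.

3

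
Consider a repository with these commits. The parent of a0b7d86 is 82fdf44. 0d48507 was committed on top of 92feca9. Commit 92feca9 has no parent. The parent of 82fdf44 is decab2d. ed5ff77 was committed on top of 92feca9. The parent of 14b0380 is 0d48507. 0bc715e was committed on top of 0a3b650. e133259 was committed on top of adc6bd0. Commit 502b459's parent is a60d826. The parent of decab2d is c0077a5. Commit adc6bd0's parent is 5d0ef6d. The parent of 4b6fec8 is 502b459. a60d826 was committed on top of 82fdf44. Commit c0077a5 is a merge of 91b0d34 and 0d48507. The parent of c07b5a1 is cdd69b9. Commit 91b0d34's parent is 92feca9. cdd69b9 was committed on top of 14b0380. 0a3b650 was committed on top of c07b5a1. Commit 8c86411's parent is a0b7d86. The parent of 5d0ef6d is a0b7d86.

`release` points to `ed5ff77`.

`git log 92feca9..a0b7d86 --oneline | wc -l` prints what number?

6

Reachable from a0b7d86: {0d48507, 82fdf44, 91b0d34, 92feca9, a0b7d86, c0077a5, decab2d}.
Reachable from 92feca9: {92feca9}.
In a0b7d86's history but not 92feca9's: {0d48507, 82fdf44, 91b0d34, a0b7d86, c0077a5, decab2d} — 6 commits.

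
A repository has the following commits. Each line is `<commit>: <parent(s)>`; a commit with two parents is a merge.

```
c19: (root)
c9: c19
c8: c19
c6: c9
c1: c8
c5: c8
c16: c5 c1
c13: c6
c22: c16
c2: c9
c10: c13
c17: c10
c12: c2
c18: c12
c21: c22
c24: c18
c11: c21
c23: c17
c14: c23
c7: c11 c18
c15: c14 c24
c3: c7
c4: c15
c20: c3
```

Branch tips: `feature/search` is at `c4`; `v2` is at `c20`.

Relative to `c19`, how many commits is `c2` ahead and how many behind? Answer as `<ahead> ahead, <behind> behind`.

2 ahead, 0 behind

Reachable from c2: {c19, c2, c9}.
Reachable from c19: {c19}.
Only in c2's history (ahead): {c2, c9} — 2.
Only in c19's history (behind): {} — 0.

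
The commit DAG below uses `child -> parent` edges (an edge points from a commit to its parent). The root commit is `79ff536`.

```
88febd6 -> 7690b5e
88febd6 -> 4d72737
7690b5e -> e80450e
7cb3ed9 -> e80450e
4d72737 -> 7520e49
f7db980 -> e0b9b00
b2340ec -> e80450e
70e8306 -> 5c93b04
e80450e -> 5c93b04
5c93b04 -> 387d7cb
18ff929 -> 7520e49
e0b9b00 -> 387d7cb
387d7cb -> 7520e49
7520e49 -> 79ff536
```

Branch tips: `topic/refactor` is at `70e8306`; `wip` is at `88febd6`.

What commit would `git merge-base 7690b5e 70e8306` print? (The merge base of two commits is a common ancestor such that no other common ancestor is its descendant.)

5c93b04

Ancestors of 7690b5e: {387d7cb, 5c93b04, 7520e49, 7690b5e, 79ff536, e80450e}.
Ancestors of 70e8306: {387d7cb, 5c93b04, 70e8306, 7520e49, 79ff536}.
Common ancestors: {387d7cb, 5c93b04, 7520e49, 79ff536}.
Among these, 5c93b04 is not an ancestor of any other common ancestor — it is the merge base.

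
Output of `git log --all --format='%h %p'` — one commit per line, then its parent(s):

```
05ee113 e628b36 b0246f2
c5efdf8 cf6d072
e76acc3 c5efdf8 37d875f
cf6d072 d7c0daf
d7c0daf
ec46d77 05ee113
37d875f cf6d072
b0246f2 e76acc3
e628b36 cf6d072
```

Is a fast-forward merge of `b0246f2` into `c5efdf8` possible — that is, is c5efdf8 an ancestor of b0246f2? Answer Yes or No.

Yes

A fast-forward from c5efdf8 to b0246f2 is possible iff c5efdf8 is an ancestor of b0246f2.
Ancestors of b0246f2: {37d875f, b0246f2, c5efdf8, cf6d072, d7c0daf, e76acc3}.
c5efdf8 is among them, so fast-forward is possible.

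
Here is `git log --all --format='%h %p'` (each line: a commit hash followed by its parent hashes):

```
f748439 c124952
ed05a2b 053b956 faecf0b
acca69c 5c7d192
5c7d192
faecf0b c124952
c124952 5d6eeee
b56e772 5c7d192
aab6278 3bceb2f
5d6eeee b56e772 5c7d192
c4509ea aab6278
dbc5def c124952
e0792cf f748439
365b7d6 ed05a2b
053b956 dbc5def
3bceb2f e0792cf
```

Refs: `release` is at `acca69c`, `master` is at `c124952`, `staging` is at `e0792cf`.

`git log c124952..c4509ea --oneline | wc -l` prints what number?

5

Reachable from c4509ea: {3bceb2f, 5c7d192, 5d6eeee, aab6278, b56e772, c124952, c4509ea, e0792cf, f748439}.
Reachable from c124952: {5c7d192, 5d6eeee, b56e772, c124952}.
In c4509ea's history but not c124952's: {3bceb2f, aab6278, c4509ea, e0792cf, f748439} — 5 commits.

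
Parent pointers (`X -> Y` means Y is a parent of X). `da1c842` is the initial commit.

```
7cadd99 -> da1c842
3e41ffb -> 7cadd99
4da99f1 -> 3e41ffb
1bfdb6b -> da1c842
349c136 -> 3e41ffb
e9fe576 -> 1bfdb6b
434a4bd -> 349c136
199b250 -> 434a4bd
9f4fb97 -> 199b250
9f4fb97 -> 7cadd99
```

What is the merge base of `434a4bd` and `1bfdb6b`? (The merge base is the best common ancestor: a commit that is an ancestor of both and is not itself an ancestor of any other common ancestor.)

Ancestors of 434a4bd: {349c136, 3e41ffb, 434a4bd, 7cadd99, da1c842}.
Ancestors of 1bfdb6b: {1bfdb6b, da1c842}.
Common ancestors: {da1c842}.
The only common ancestor is da1c842, so it is the merge base.

da1c842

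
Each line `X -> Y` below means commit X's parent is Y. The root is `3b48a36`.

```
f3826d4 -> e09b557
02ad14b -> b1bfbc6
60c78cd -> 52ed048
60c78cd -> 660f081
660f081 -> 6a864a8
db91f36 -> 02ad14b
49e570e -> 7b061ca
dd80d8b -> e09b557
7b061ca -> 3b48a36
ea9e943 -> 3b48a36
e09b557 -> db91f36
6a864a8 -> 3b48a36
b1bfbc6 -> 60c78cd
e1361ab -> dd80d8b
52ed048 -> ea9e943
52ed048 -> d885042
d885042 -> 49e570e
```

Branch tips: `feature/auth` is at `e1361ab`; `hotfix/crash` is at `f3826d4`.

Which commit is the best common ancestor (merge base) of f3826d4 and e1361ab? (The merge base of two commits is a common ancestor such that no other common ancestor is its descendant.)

Ancestors of f3826d4: {02ad14b, 3b48a36, 49e570e, 52ed048, 60c78cd, 660f081, 6a864a8, 7b061ca, b1bfbc6, d885042, db91f36, e09b557, ea9e943, f3826d4}.
Ancestors of e1361ab: {02ad14b, 3b48a36, 49e570e, 52ed048, 60c78cd, 660f081, 6a864a8, 7b061ca, b1bfbc6, d885042, db91f36, dd80d8b, e09b557, e1361ab, ea9e943}.
Common ancestors: {02ad14b, 3b48a36, 49e570e, 52ed048, 60c78cd, 660f081, 6a864a8, 7b061ca, b1bfbc6, d885042, db91f36, e09b557, ea9e943}.
Among these, e09b557 is not an ancestor of any other common ancestor — it is the merge base.

e09b557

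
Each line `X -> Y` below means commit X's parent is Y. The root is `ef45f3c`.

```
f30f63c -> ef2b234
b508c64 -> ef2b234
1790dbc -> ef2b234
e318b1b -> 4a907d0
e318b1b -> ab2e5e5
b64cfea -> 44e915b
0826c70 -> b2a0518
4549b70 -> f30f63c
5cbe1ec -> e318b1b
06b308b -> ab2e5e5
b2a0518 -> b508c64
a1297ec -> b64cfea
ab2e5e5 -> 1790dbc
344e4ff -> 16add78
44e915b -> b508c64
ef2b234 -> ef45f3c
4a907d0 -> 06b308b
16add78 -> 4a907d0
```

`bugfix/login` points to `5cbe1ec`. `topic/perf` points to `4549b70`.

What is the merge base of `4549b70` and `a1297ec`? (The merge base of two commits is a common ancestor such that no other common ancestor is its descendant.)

Ancestors of 4549b70: {4549b70, ef2b234, ef45f3c, f30f63c}.
Ancestors of a1297ec: {44e915b, a1297ec, b508c64, b64cfea, ef2b234, ef45f3c}.
Common ancestors: {ef2b234, ef45f3c}.
Among these, ef2b234 is not an ancestor of any other common ancestor — it is the merge base.

ef2b234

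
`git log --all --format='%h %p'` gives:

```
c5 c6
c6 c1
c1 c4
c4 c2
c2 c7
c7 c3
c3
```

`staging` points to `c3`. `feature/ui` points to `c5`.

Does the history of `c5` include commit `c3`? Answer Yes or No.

Ancestors of c5 (commits reachable by following parents): {c1, c2, c3, c4, c5, c6, c7}.
c3 is in that set, so it is an ancestor of c5.

Yes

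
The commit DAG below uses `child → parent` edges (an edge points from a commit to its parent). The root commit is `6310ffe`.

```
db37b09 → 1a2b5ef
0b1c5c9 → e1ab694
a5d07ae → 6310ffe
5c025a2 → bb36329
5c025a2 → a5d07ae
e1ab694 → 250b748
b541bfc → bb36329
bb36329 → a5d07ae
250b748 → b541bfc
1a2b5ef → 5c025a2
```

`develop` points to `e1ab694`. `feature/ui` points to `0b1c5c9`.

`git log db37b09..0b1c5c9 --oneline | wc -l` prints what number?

4

Reachable from 0b1c5c9: {0b1c5c9, 250b748, 6310ffe, a5d07ae, b541bfc, bb36329, e1ab694}.
Reachable from db37b09: {1a2b5ef, 5c025a2, 6310ffe, a5d07ae, bb36329, db37b09}.
In 0b1c5c9's history but not db37b09's: {0b1c5c9, 250b748, b541bfc, e1ab694} — 4 commits.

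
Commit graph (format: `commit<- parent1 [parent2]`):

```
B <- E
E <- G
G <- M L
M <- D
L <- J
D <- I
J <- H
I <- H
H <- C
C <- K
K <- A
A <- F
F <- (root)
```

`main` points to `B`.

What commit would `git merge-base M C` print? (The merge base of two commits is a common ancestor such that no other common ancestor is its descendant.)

Ancestors of M: {A, C, D, F, H, I, K, M}.
Ancestors of C: {A, C, F, K}.
Common ancestors: {A, C, F, K}.
Among these, C is not an ancestor of any other common ancestor — it is the merge base.

C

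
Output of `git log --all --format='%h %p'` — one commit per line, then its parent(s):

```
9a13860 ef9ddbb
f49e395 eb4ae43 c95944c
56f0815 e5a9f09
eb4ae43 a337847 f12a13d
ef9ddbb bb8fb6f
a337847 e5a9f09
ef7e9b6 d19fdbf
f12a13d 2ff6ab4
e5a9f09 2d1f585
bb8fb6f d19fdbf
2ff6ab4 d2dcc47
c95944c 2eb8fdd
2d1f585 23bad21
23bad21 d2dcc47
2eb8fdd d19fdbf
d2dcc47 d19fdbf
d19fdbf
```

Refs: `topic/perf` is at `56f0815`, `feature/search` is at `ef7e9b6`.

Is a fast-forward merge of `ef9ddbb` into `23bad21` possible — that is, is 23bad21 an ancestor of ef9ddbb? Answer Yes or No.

A fast-forward from 23bad21 to ef9ddbb is possible iff 23bad21 is an ancestor of ef9ddbb.
Ancestors of ef9ddbb: {bb8fb6f, d19fdbf, ef9ddbb}.
23bad21 is not among them, so fast-forward is not possible.

No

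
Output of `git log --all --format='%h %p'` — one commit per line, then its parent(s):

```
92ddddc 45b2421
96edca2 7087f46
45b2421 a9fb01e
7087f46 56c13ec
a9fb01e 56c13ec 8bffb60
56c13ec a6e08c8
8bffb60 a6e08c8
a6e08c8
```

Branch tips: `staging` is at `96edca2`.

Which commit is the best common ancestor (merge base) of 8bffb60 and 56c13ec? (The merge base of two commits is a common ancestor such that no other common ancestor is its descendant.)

a6e08c8

Ancestors of 8bffb60: {8bffb60, a6e08c8}.
Ancestors of 56c13ec: {56c13ec, a6e08c8}.
Common ancestors: {a6e08c8}.
The only common ancestor is a6e08c8, so it is the merge base.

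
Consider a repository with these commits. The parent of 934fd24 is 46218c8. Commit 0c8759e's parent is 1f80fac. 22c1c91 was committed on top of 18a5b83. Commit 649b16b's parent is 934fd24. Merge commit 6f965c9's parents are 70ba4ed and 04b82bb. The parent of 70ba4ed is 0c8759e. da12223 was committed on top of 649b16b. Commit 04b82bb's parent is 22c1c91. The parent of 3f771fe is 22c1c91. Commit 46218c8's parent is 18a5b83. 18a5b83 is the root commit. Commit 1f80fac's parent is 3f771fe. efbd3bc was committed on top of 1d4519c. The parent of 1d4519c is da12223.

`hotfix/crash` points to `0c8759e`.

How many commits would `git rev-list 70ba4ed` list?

Walking parent pointers from 70ba4ed: reachable set = {0c8759e, 18a5b83, 1f80fac, 22c1c91, 3f771fe, 70ba4ed}.
That is 6 commits.

6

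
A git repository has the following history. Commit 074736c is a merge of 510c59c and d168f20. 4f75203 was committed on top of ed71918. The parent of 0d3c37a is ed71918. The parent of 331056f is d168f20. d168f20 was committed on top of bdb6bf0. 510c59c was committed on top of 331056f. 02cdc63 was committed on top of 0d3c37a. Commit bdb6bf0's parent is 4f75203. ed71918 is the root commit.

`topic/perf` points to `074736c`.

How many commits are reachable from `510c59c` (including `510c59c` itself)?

Walking parent pointers from 510c59c: reachable set = {331056f, 4f75203, 510c59c, bdb6bf0, d168f20, ed71918}.
That is 6 commits.

6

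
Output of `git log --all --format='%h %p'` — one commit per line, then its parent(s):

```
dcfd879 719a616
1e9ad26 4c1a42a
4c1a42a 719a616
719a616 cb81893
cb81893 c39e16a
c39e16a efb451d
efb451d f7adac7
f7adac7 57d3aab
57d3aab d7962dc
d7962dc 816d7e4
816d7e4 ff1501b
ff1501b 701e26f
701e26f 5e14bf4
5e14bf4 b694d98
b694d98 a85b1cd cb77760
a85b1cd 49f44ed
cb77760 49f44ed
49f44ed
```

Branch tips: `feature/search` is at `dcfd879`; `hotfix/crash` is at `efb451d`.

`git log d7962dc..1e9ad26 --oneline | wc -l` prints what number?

8

Reachable from 1e9ad26: {1e9ad26, 49f44ed, 4c1a42a, 57d3aab, 5e14bf4, 701e26f, 719a616, 816d7e4, a85b1cd, b694d98, c39e16a, cb77760, cb81893, d7962dc, efb451d, f7adac7, ff1501b}.
Reachable from d7962dc: {49f44ed, 5e14bf4, 701e26f, 816d7e4, a85b1cd, b694d98, cb77760, d7962dc, ff1501b}.
In 1e9ad26's history but not d7962dc's: {1e9ad26, 4c1a42a, 57d3aab, 719a616, c39e16a, cb81893, efb451d, f7adac7} — 8 commits.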